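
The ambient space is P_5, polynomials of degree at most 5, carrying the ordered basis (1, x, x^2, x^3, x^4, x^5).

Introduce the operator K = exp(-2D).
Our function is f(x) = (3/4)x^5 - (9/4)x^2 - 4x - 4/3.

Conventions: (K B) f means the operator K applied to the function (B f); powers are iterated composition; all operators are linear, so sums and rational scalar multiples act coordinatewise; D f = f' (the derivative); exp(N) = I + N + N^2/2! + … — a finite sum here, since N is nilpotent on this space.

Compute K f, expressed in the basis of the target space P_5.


the image equals g(x) = (3/4)x^5 - (15/2)x^4 + 30x^3 - (249/4)x^2 + 65x - 79/3

order-1 term: -(15/2)x^4 + 9x + 8
order-2 term: 30x^3 - 9
order-3 term: -60x^2
order-4 term: 60x
order-5 term: -24
the series for exp(-2D) f terminates at order 5
exp(-2D) f = (3/4)x^5 - (15/2)x^4 + 30x^3 - (249/4)x^2 + 65x - 79/3


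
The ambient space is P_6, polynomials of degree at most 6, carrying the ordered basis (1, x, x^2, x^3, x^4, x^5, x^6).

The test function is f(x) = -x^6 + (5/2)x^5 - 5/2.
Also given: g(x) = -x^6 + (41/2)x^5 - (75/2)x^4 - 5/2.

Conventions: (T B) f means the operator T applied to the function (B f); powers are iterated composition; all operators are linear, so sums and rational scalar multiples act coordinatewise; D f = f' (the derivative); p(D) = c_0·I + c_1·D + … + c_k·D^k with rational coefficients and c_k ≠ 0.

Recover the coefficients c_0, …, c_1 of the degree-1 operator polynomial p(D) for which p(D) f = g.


D^0 f = -x^6 + (5/2)x^5 - 5/2
D^1 f = -6x^5 + (25/2)x^4
matching coefficients of g against c_0 f + c_1 Df + … from the top degree down determines the c_i
solution: c_0 = 1, c_1 = -3

c_0 = 1, c_1 = -3


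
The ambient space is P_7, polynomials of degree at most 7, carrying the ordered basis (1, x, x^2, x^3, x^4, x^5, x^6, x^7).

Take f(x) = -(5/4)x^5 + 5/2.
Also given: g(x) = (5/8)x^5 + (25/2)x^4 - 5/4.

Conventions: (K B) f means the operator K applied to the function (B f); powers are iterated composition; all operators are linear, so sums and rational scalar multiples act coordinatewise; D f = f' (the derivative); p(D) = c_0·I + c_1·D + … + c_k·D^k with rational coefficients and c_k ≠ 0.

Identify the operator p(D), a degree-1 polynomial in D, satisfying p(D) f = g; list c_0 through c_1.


c_0 = -1/2, c_1 = -2

D^0 f = -(5/4)x^5 + 5/2
D^1 f = -(25/4)x^4
matching coefficients of g against c_0 f + c_1 Df + … from the top degree down determines the c_i
solution: c_0 = -1/2, c_1 = -2


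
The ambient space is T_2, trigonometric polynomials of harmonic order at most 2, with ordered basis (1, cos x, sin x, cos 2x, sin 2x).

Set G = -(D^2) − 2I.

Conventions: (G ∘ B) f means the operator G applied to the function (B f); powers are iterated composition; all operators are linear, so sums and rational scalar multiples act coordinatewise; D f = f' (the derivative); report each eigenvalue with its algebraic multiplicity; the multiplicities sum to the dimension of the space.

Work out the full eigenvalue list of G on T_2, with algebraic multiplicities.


λ = -2 (multiplicity 1), λ = -1 (multiplicity 2), λ = 2 (multiplicity 2)

image of 1: -2
image of cos x: -cos x
image of sin x: -sin x
image of cos 2x: 2cos 2x
image of sin 2x: 2sin 2x
the matrix is diagonal; its diagonal is (-2, -1, -1, 2, 2)
for a triangular matrix the eigenvalues are the diagonal entries, with algebraic multiplicity their repetition count


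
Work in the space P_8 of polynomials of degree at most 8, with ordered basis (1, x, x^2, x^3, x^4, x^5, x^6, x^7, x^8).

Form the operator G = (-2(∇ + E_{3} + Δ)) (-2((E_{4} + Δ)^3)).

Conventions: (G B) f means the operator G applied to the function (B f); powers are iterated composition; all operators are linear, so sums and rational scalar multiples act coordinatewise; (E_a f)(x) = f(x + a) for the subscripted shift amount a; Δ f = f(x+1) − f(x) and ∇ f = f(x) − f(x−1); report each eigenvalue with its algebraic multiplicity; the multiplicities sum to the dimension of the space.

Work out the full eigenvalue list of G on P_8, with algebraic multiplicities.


image of 1: 4
image of x: 4x + 80
image of x^2: 4x^2 + 160x + 1440
image of x^3: 4x^3 + 240x^2 + 4320x + 23696
image of x^4: 4x^4 + 320x^3 + 8640x^2 + 94784x + 364992
image of x^5: 4x^5 + 400x^4 + 14400x^3 + 236960x^2 + 1824960x + 5398640
image of x^6: 4x^6 + 480x^5 + 21600x^4 + 473920x^3 + 5474880x^2 + 32391840x + 78178080
image of x^7: 4x^7 + 560x^6 + 30240x^5 + 829360x^4 + 12774720x^3 + 113371440x^2 + 547246560x + 1120827536
image of x^8: 4x^8 + 640x^7 + 40320x^6 + 1326976x^5 + 25549440x^4 + 302323840x^3 + 2188986240x^2 + 8966620288x + 16012236672
the matrix is upper triangular; its diagonal is (4, 4, 4, 4, 4, 4, 4, 4, 4)
for a triangular matrix the eigenvalues are the diagonal entries, with algebraic multiplicity their repetition count

λ = 4 (multiplicity 9)


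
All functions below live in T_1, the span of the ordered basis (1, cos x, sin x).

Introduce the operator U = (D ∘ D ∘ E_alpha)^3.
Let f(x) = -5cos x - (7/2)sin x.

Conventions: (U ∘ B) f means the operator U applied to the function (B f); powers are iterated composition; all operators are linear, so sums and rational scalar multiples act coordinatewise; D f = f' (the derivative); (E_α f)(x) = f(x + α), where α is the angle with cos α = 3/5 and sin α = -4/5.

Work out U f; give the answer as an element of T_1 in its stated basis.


E_alpha f = -(1/5)cos x - (61/10)sin x
D E_alpha f = -(61/10)cos x + (1/5)sin x
D D E_alpha f = (1/5)cos x + (61/10)sin x
E_alpha (D ∘ D ∘ E_alpha) f = -(119/25)cos x + (191/50)sin x
D E_alpha (D ∘ D ∘ E_alpha) f = (191/50)cos x + (119/25)sin x
D D E_alpha (D ∘ D ∘ E_alpha) f = (119/25)cos x - (191/50)sin x
E_alpha (D ∘ D ∘ E_alpha) (D ∘ D ∘ E_alpha) f = (739/125)cos x + (379/250)sin x
D E_alpha (D ∘ D ∘ E_alpha) (D ∘ D ∘ E_alpha) f = (379/250)cos x - (739/125)sin x
D D E_alpha (D ∘ D ∘ E_alpha) (D ∘ D ∘ E_alpha) f = -(739/125)cos x - (379/250)sin x

the result is g(x) = -(739/125)cos x - (379/250)sin x


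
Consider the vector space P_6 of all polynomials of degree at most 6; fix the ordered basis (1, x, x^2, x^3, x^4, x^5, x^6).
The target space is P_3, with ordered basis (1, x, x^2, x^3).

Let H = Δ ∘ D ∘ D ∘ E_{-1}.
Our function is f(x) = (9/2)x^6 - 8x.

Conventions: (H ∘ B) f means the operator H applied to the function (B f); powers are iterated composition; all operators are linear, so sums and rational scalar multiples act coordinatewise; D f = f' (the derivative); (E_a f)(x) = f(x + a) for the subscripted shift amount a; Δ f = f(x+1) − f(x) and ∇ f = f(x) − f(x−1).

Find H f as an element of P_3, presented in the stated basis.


E_{-1} f = (9/2)x^6 - 27x^5 + (135/2)x^4 - 90x^3 + (135/2)x^2 - 35x + 25/2
D E_{-1} f = 27x^5 - 135x^4 + 270x^3 - 270x^2 + 135x - 35
D (D ∘ E_{-1}) f = 135x^4 - 540x^3 + 810x^2 - 540x + 135
Δ D (D ∘ E_{-1}) f = 540x^3 - 810x^2 + 540x - 135

the image equals g(x) = 540x^3 - 810x^2 + 540x - 135


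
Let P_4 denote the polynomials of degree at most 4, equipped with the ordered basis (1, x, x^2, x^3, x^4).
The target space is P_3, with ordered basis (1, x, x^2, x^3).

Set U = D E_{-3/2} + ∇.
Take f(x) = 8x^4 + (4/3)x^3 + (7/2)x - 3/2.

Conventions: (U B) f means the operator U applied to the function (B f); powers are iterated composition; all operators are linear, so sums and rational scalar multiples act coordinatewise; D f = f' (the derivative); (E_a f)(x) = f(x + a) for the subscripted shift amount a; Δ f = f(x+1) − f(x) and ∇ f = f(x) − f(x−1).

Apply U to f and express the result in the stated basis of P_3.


E_{-3/2} f = 8x^4 - (140/3)x^3 + 102x^2 - (191/2)x + 117/4
D E_{-3/2} f = 32x^3 - 140x^2 + 204x - 191/2
∇ f = 32x^3 - 44x^2 + 28x - 19/6
(D E_{-3/2} + ∇) f = 64x^3 - 184x^2 + 232x - 296/3

the result is g(x) = 64x^3 - 184x^2 + 232x - 296/3


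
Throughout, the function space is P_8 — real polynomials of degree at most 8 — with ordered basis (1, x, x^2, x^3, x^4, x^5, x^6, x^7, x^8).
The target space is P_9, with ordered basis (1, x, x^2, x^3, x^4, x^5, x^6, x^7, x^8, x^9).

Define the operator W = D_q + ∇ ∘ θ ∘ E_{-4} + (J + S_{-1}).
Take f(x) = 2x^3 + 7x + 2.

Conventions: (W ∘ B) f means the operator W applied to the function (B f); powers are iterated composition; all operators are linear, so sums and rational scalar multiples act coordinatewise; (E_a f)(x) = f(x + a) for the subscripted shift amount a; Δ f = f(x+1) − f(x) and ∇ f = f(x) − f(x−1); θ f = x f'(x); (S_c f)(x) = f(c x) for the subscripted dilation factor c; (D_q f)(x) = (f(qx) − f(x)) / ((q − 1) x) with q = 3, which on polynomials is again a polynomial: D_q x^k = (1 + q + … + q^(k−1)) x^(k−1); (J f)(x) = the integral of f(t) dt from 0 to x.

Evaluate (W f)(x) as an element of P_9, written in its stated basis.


the image equals g(x) = (1/2)x^4 - 2x^3 + (95/2)x^2 - 119x + 166

D_q f = 26x^2 + 7
E_{-4} f = 2x^3 - 24x^2 + 103x - 154
θ E_{-4} f = 6x^3 - 48x^2 + 103x
∇ (θ ∘ E_{-4}) f = 18x^2 - 114x + 157
J f = (1/2)x^4 + (7/2)x^2 + 2x
S_{-1} f = -2x^3 - 7x + 2
(J + S_{-1}) f = (1/2)x^4 - 2x^3 + (7/2)x^2 - 5x + 2
(D_q + ∇ ∘ θ ∘ E_{-4} + (J + S_{-1})) f = (1/2)x^4 - 2x^3 + (95/2)x^2 - 119x + 166


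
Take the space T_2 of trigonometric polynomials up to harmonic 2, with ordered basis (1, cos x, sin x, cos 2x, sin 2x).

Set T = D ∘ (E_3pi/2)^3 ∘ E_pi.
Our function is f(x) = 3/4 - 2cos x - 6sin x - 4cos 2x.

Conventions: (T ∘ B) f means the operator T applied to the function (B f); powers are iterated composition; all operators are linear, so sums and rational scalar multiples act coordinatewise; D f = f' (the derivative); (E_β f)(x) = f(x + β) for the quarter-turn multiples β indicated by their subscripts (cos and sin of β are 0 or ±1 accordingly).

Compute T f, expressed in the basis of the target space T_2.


E_pi f = 3/4 + 2cos x + 6sin x - 4cos 2x
E_3pi/2 E_pi f = 3/4 - 6cos x + 2sin x + 4cos 2x
E_3pi/2 E_3pi/2 E_pi f = 3/4 - 2cos x - 6sin x - 4cos 2x
E_3pi/2 E_3pi/2 E_3pi/2 E_pi f = 3/4 + 6cos x - 2sin x + 4cos 2x
D ((E_3pi/2)^3 ∘ E_pi) f = -2cos x - 6sin x - 8sin 2x

the result is g(x) = -2cos x - 6sin x - 8sin 2x


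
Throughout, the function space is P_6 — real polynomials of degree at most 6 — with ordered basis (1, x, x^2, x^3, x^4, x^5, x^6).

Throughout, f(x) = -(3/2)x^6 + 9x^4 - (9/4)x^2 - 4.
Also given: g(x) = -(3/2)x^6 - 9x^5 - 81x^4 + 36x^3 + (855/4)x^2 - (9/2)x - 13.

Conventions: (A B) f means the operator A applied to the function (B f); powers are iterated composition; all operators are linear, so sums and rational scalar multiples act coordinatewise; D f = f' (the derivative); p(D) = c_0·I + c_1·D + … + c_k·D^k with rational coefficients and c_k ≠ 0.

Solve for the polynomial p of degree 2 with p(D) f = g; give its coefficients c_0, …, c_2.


c_0 = 1, c_1 = 1, c_2 = 2

D^0 f = -(3/2)x^6 + 9x^4 - (9/4)x^2 - 4
D^1 f = -9x^5 + 36x^3 - (9/2)x
D^2 f = -45x^4 + 108x^2 - 9/2
matching coefficients of g against c_0 f + c_1 Df + … from the top degree down determines the c_i
solution: c_0 = 1, c_1 = 1, c_2 = 2


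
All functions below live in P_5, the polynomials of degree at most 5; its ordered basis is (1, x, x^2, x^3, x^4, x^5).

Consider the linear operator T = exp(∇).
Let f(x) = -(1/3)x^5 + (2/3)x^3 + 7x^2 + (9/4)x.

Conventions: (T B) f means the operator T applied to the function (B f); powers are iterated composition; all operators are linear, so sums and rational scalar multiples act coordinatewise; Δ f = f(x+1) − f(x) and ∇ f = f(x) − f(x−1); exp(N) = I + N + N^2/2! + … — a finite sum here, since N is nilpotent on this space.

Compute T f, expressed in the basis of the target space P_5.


order-1 term: -(5/3)x^4 + (10/3)x^3 - (4/3)x^2 + (41/3)x - 53/12
order-2 term: -(10/3)x^3 + 10x^2 - (29/3)x + 10
order-3 term: -(10/3)x^2 + 10x - 23/3
order-4 term: -(5/3)x + 10/3
order-5 term: -1/3
the series for exp(∇) f terminates at order 5
exp(∇) f = -(1/3)x^5 - (5/3)x^4 + (2/3)x^3 + (37/3)x^2 + (175/12)x + 11/12

the result is g(x) = -(1/3)x^5 - (5/3)x^4 + (2/3)x^3 + (37/3)x^2 + (175/12)x + 11/12


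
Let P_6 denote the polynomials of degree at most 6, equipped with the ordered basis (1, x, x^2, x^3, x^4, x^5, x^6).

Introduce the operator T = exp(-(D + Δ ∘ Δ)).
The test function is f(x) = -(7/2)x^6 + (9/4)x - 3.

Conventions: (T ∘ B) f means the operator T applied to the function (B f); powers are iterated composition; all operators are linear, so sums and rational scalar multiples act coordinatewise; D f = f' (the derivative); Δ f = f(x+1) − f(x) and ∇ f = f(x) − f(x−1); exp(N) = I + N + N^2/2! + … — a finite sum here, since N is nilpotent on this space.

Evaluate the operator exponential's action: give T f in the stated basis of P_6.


order-1 term: 21x^5 + 105x^4 + 420x^3 + 735x^2 + 630x + 859/4
order-2 term: -(105/2)x^4 - 420x^3 - 1890x^2 - 3990x - 3360
order-3 term: 70x^3 + 630x^2 + 2520x + 3675
order-4 term: -(105/2)x^2 - 420x - 1050
order-5 term: 21x + 105
order-6 term: -7/2
the series for exp(-(D + Δ ∘ Δ)) f terminates at order 6
exp(-(D + Δ ∘ Δ)) f = -(7/2)x^6 + 21x^5 + (105/2)x^4 + 70x^3 - (1155/2)x^2 - (4947/4)x - 1687/4

the result is g(x) = -(7/2)x^6 + 21x^5 + (105/2)x^4 + 70x^3 - (1155/2)x^2 - (4947/4)x - 1687/4


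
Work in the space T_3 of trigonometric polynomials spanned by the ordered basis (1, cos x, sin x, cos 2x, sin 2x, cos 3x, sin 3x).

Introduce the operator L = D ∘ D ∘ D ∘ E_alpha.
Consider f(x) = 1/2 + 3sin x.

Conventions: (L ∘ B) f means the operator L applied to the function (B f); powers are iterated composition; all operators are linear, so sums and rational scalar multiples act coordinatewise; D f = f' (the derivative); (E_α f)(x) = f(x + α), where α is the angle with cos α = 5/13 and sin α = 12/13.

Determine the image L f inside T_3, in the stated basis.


E_alpha f = 1/2 + (36/13)cos x + (15/13)sin x
D E_alpha f = (15/13)cos x - (36/13)sin x
D (D ∘ E_alpha) f = -(36/13)cos x - (15/13)sin x
D D (D ∘ E_alpha) f = -(15/13)cos x + (36/13)sin x

the result is g(x) = -(15/13)cos x + (36/13)sin x


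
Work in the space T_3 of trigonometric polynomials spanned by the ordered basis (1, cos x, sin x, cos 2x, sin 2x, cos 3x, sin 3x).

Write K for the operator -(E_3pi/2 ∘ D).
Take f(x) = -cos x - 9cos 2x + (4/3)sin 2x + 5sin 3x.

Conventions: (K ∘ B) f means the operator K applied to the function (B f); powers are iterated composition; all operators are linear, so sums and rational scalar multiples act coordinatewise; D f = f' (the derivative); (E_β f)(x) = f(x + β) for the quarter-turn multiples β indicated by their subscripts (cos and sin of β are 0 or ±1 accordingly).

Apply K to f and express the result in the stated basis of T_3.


D f = sin x + (8/3)cos 2x + 18sin 2x + 15cos 3x
E_3pi/2 D f = -cos x - (8/3)cos 2x - 18sin 2x - 15sin 3x
(-(E_3pi/2 ∘ D)) f = cos x + (8/3)cos 2x + 18sin 2x + 15sin 3x

g(x) = cos x + (8/3)cos 2x + 18sin 2x + 15sin 3x


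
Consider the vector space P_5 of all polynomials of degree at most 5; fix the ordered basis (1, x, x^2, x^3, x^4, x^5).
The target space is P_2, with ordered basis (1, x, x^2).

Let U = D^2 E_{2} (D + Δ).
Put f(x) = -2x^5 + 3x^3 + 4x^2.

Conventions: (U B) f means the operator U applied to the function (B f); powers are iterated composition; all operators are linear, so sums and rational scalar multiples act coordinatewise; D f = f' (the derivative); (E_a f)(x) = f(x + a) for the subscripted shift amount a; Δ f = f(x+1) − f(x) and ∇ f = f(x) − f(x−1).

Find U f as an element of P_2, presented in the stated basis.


the result is g(x) = -240x^2 - 1080x - 1204

D f = -10x^4 + 9x^2 + 8x
Δ f = -10x^4 - 20x^3 - 11x^2 + 7x + 5
(D + Δ) f = -20x^4 - 20x^3 - 2x^2 + 15x + 5
E_{2} (D + Δ) f = -20x^4 - 180x^3 - 602x^2 - 873x - 453
D E_{2} (D + Δ) f = -80x^3 - 540x^2 - 1204x - 873
D D E_{2} (D + Δ) f = -240x^2 - 1080x - 1204


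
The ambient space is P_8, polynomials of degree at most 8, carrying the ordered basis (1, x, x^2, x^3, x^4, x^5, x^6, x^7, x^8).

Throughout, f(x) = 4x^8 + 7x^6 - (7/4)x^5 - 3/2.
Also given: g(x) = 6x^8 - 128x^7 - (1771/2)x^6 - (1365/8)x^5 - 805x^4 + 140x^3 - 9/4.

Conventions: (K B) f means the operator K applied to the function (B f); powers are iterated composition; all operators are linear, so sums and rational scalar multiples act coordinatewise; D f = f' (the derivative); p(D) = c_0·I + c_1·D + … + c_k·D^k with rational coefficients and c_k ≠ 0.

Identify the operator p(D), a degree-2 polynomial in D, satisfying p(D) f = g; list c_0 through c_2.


D^0 f = 4x^8 + 7x^6 - (7/4)x^5 - 3/2
D^1 f = 32x^7 + 42x^5 - (35/4)x^4
D^2 f = 224x^6 + 210x^4 - 35x^3
matching coefficients of g against c_0 f + c_1 Df + … from the top degree down determines the c_i
solution: c_0 = 3/2, c_1 = -4, c_2 = -4

c_0 = 3/2, c_1 = -4, c_2 = -4


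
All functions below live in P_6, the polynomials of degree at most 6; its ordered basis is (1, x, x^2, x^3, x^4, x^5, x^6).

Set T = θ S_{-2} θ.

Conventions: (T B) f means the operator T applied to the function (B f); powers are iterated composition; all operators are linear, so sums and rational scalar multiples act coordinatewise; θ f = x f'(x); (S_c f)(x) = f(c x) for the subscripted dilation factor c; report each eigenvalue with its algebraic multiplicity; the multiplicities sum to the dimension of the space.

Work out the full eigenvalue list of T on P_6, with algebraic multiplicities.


image of 1: 0
image of x: -2x
image of x^2: 16x^2
image of x^3: -72x^3
image of x^4: 256x^4
image of x^5: -800x^5
image of x^6: 2304x^6
the matrix is upper triangular; its diagonal is (0, -2, 16, -72, 256, -800, 2304)
for a triangular matrix the eigenvalues are the diagonal entries, with algebraic multiplicity their repetition count

λ = -800 (multiplicity 1), λ = -72 (multiplicity 1), λ = -2 (multiplicity 1), λ = 0 (multiplicity 1), λ = 16 (multiplicity 1), λ = 256 (multiplicity 1), λ = 2304 (multiplicity 1)


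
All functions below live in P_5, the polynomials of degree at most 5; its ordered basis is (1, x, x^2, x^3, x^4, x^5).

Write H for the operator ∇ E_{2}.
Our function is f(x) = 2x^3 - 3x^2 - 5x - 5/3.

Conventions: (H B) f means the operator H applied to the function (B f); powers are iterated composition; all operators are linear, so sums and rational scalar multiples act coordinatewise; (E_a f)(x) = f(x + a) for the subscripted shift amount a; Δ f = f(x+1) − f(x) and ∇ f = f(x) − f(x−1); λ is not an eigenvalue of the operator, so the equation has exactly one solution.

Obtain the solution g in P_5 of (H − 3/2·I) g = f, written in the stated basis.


write g with unknown coordinates in the stated basis and equate coefficients in (H − 3/2·I) g = f
solving from the highest basis element down gives g = -(4/3)x^3 - (2/3)x^2 - (50/9)x - 274/27
check: H g = -4x^2 - (40/3)x - 152/9
so H g − 3/2·g = 2x^3 - 3x^2 - 5x - 5/3 = f ✓

the image equals g(x) = -(4/3)x^3 - (2/3)x^2 - (50/9)x - 274/27


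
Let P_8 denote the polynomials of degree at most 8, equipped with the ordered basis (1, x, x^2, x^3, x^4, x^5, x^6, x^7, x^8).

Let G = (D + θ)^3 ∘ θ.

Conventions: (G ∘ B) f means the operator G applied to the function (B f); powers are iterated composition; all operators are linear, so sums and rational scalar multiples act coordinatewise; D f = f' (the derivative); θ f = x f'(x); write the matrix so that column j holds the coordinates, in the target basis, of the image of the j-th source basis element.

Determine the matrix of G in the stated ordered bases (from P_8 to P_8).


image of 1: 0
image of x: x + 1
image of x^2: 16x^2 + 28x + 12
image of x^3: 81x^3 + 171x^2 + 108x + 18
image of x^4: 256x^4 + 592x^3 + 432x^2 + 96x
image of x^5: 625x^5 + 1525x^4 + 1200x^3 + 300x^2
image of x^6: 1296x^6 + 3276x^5 + 2700x^4 + 720x^3
image of x^7: 2401x^7 + 6223x^6 + 5292x^5 + 1470x^4
image of x^8: 4096x^8 + 10816x^7 + 9408x^6 + 2688x^5
each image's coordinates form column j of the matrix

the matrix is [[0, 1, 12, 18, 0, 0, 0, 0, 0]; [0, 1, 28, 108, 96, 0, 0, 0, 0]; [0, 0, 16, 171, 432, 300, 0, 0, 0]; [0, 0, 0, 81, 592, 1200, 720, 0, 0]; [0, 0, 0, 0, 256, 1525, 2700, 1470, 0]; [0, 0, 0, 0, 0, 625, 3276, 5292, 2688]; [0, 0, 0, 0, 0, 0, 1296, 6223, 9408]; [0, 0, 0, 0, 0, 0, 0, 2401, 10816]; [0, 0, 0, 0, 0, 0, 0, 0, 4096]] (rows listed top to bottom)


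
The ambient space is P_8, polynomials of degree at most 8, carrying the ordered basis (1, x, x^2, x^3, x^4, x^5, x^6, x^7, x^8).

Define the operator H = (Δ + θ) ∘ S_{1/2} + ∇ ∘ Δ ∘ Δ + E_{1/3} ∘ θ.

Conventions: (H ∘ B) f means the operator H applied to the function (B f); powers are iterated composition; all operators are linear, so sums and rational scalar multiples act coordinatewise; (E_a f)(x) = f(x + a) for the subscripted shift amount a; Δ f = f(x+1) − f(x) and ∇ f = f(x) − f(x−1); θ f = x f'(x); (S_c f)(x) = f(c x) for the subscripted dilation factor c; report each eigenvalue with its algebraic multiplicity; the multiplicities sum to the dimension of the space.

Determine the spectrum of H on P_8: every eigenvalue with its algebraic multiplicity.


λ = 0 (multiplicity 1), λ = 3/2 (multiplicity 1), λ = 5/2 (multiplicity 1), λ = 27/8 (multiplicity 1), λ = 17/4 (multiplicity 1), λ = 165/32 (multiplicity 1), λ = 195/32 (multiplicity 1), λ = 903/128 (multiplicity 1), λ = 257/32 (multiplicity 1)

image of 1: 0
image of x: (3/2)x + 5/6
image of x^2: (5/2)x^2 + (11/6)x + 17/36
image of x^3: (27/8)x^3 + (27/8)x^2 + (11/8)x + 449/72
image of x^4: (17/4)x^4 + (67/12)x^3 + (73/24)x^2 + (2683/108)x + 15697/1296
image of x^5: (165/32)x^5 + (815/96)x^4 + (845/144)x^3 + (26855/432)x^2 + (156725/2592)x + 233683/7776
image of x^6: (195/32)x^6 + (387/32)x^5 + (655/64)x^4 + (17965/144)x^3 + (104455/576)x^2 + (155729/864)x + 933491/15552
image of x^7: (903/128)x^7 + (6293/384)x^6 + (6335/384)x^5 + (758065/3456)x^4 + (4388755/10368)x^3 + (6539813/10368)x^2 + (39202415/93312)x + 35275019/279936
image of x^8: (257/32)x^8 + (2051/96)x^7 + (14399/576)x^6 + (304829/864)x^5 + (8783635/10368)x^4 + (13079717/7776)x^3 + (78401519/46656)x^2 + (70548107/69984)x + 423271841/1679616
the matrix is upper triangular; its diagonal is (0, 3/2, 5/2, 27/8, 17/4, 165/32, 195/32, 903/128, 257/32)
for a triangular matrix the eigenvalues are the diagonal entries, with algebraic multiplicity their repetition count


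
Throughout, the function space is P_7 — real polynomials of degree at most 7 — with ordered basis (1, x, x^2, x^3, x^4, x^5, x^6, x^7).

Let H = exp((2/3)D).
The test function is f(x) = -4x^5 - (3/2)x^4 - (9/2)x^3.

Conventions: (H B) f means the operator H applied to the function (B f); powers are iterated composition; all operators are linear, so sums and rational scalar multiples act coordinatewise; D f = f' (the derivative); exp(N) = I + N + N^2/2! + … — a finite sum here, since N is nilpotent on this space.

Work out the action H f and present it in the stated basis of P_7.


order-1 term: -(40/3)x^4 - 4x^3 - 9x^2
order-2 term: -(160/9)x^3 - 4x^2 - 6x
order-3 term: -(320/27)x^2 - (16/9)x - 4/3
order-4 term: -(320/81)x - 8/27
order-5 term: -128/243
the series for exp((2/3)D) f terminates at order 5
exp((2/3)D) f = -4x^5 - (89/6)x^4 - (473/18)x^3 - (671/27)x^2 - (950/81)x - 524/243

g(x) = -4x^5 - (89/6)x^4 - (473/18)x^3 - (671/27)x^2 - (950/81)x - 524/243


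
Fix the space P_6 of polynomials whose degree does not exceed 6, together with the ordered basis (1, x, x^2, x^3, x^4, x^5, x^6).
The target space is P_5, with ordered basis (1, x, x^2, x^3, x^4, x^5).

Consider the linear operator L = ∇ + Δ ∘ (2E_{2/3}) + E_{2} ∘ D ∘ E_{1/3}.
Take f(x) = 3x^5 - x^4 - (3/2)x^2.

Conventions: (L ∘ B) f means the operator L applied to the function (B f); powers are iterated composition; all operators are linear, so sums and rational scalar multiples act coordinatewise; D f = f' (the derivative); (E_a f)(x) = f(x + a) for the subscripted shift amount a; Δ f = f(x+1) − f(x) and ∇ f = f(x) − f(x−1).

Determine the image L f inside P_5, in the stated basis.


the image equals g(x) = 60x^4 + 234x^3 + 730x^2 + (7711/9)x + 24119/54

∇ f = 15x^4 - 34x^3 + 36x^2 - 22x + 11/2
E_{2/3} f = 3x^5 + 9x^4 + (32/3)x^3 + (85/18)x^2 - (2/9)x - 38/81
(2E_{2/3}) f = 6x^5 + 18x^4 + (64/3)x^3 + (85/9)x^2 - (4/9)x - 76/81
Δ (2E_{2/3}) f = 30x^4 + 132x^3 + 232x^2 + (1664/9)x + 163/3
E_{1/3} f = 3x^5 + 4x^4 + 2x^3 - (19/18)x^2 - (26/27)x - 1/6
D E_{1/3} f = 15x^4 + 16x^3 + 6x^2 - (19/9)x - 26/27
E_{2} D E_{1/3} f = 15x^4 + 136x^3 + 462x^2 + (6245/9)x + 10444/27
(∇ + Δ ∘ (2E_{2/3}) + E_{2} ∘ D ∘ E_{1/3}) f = 60x^4 + 234x^3 + 730x^2 + (7711/9)x + 24119/54


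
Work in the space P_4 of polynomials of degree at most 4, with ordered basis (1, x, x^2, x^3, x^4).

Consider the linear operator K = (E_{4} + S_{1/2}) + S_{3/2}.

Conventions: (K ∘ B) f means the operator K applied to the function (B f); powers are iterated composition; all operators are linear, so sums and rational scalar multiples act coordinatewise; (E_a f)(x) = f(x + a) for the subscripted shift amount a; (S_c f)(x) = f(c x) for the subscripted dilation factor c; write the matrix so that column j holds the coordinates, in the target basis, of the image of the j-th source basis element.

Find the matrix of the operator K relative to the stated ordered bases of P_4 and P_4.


image of 1: 3
image of x: 3x + 4
image of x^2: (7/2)x^2 + 8x + 16
image of x^3: (9/2)x^3 + 12x^2 + 48x + 64
image of x^4: (49/8)x^4 + 16x^3 + 96x^2 + 256x + 256
each image's coordinates form column j of the matrix

the matrix is [[3, 4, 16, 64, 256]; [0, 3, 8, 48, 256]; [0, 0, 7/2, 12, 96]; [0, 0, 0, 9/2, 16]; [0, 0, 0, 0, 49/8]] (rows listed top to bottom)


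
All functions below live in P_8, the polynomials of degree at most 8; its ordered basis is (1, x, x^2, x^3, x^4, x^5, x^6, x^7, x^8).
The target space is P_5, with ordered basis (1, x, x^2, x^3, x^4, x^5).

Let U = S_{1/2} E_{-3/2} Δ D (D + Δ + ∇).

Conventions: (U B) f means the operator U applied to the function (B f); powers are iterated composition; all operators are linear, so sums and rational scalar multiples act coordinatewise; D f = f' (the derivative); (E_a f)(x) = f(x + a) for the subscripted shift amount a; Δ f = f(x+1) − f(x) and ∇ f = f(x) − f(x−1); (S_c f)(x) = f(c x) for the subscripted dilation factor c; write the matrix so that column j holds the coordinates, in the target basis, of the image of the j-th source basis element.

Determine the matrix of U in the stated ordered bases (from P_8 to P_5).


image of 1: 0
image of x: 0
image of x^2: 0
image of x^3: 18
image of x^4: 36x - 72
image of x^5: 45x^2 - 180x + 235
image of x^6: 45x^3 - 270x^2 + 705x - 690
image of x^7: (315/8)x^4 - 315x^3 + (4935/4)x^2 - 2415x + 15575/8
image of x^8: (63/2)x^5 - 315x^4 + 1645x^3 - 4830x^2 + (15575/2)x - 5383
each image's coordinates form column j of the matrix

the matrix is [[0, 0, 0, 18, -72, 235, -690, 15575/8, -5383]; [0, 0, 0, 0, 36, -180, 705, -2415, 15575/2]; [0, 0, 0, 0, 0, 45, -270, 4935/4, -4830]; [0, 0, 0, 0, 0, 0, 45, -315, 1645]; [0, 0, 0, 0, 0, 0, 0, 315/8, -315]; [0, 0, 0, 0, 0, 0, 0, 0, 63/2]] (rows listed top to bottom)


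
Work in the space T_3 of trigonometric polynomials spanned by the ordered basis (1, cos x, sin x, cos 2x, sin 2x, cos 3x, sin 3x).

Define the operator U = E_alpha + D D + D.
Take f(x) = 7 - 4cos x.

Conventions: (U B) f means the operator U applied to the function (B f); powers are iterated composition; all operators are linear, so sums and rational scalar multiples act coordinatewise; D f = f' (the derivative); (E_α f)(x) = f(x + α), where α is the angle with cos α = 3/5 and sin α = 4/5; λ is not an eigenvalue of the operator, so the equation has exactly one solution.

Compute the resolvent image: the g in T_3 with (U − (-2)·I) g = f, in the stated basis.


the image equals g(x) = 7/3 - (32/29)cos x - (36/29)sin x

write g with unknown coordinates in the stated basis and equate coefficients in (U − (-2)·I) g = f
solving from the highest basis element down gives g = 7/3 - (32/29)cos x - (36/29)sin x
check: U g = 7/3 - (52/29)cos x + (72/29)sin x
so U g − (-2)·g = 7 - 4cos x = f ✓


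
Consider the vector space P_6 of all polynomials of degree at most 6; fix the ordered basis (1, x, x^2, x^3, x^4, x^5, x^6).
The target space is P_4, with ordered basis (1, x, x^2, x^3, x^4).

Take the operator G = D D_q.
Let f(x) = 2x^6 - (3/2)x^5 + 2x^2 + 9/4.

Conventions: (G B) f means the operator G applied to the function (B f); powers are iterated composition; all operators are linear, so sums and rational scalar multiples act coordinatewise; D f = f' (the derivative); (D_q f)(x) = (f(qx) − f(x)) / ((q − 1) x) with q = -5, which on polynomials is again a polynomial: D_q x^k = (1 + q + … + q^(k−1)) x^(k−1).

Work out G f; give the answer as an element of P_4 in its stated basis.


the image equals g(x) = -26040x^4 - 3126x^3 - 8

D_q f = -5208x^5 - (1563/2)x^4 - 8x
D D_q f = -26040x^4 - 3126x^3 - 8


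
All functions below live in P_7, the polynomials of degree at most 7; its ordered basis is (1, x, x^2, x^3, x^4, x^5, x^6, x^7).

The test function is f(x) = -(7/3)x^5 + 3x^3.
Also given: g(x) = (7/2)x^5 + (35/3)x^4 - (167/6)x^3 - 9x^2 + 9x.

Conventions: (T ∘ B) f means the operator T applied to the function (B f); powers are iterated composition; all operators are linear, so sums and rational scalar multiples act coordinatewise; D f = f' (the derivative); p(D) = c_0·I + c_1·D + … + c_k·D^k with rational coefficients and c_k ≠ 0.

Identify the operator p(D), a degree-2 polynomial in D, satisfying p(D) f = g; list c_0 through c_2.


D^0 f = -(7/3)x^5 + 3x^3
D^1 f = -(35/3)x^4 + 9x^2
D^2 f = -(140/3)x^3 + 18x
matching coefficients of g against c_0 f + c_1 Df + … from the top degree down determines the c_i
solution: c_0 = -3/2, c_1 = -1, c_2 = 1/2

c_0 = -3/2, c_1 = -1, c_2 = 1/2


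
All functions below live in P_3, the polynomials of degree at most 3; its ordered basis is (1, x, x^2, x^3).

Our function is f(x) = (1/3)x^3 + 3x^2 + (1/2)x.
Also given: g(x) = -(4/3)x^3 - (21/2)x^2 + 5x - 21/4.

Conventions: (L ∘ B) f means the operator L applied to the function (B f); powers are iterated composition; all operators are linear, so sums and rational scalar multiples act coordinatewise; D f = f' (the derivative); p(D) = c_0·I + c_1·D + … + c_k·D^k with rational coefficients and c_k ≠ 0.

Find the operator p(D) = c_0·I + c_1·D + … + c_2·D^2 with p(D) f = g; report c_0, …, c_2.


D^0 f = (1/3)x^3 + 3x^2 + (1/2)x
D^1 f = x^2 + 6x + 1/2
D^2 f = 2x + 6
matching coefficients of g against c_0 f + c_1 Df + … from the top degree down determines the c_i
solution: c_0 = -4, c_1 = 3/2, c_2 = -1

c_0 = -4, c_1 = 3/2, c_2 = -1


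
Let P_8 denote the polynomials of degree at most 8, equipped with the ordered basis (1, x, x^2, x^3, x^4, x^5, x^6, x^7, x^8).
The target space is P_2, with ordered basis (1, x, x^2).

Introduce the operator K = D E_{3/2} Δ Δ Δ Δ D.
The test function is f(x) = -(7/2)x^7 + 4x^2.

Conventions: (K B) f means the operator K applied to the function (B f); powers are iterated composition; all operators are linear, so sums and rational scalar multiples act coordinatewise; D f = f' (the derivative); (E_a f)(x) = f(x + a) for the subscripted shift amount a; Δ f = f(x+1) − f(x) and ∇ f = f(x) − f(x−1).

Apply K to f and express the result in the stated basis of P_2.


D f = -(49/2)x^6 + 8x
Δ D f = -147x^5 - (735/2)x^4 - 490x^3 - (735/2)x^2 - 147x - 33/2
Δ Δ D f = -735x^4 - 2940x^3 - 5145x^2 - 4410x - 1519
Δ (Δ Δ D) f = -2940x^3 - 13230x^2 - 22050x - 13230
Δ Δ (Δ Δ D) f = -8820x^2 - 35280x - 38220
E_{3/2} Δ Δ (Δ Δ D) f = -8820x^2 - 61740x - 110985
D (E_{3/2} Δ Δ) (Δ Δ D) f = -17640x - 61740

the image equals g(x) = -17640x - 61740


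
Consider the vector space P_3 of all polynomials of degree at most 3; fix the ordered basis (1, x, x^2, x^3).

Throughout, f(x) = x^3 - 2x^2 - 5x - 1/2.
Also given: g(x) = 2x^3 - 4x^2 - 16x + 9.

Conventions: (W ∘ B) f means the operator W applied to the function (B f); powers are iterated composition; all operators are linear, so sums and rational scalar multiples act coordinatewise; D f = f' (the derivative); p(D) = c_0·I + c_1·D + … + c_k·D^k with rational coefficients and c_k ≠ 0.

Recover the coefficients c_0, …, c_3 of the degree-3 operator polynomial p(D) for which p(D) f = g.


D^0 f = x^3 - 2x^2 - 5x - 1/2
D^1 f = 3x^2 - 4x - 5
D^2 f = 6x - 4
D^3 f = 6
matching coefficients of g against c_0 f + c_1 Df + … from the top degree down determines the c_i
solution: c_0 = 2, c_1 = 0, c_2 = -1, c_3 = 1

p(D) = 2·I − D^2 + D^3, i.e. c_0 = 2, c_1 = 0, c_2 = -1, c_3 = 1


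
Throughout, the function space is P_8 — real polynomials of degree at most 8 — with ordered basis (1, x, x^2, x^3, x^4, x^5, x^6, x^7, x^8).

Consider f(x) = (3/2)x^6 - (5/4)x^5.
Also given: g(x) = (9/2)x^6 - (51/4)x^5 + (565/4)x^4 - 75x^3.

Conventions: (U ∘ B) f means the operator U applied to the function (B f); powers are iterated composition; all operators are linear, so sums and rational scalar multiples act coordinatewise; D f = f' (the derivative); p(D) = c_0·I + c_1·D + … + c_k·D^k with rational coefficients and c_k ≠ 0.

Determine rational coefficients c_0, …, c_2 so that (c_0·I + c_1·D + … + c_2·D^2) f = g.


c_0 = 3, c_1 = -1, c_2 = 3

D^0 f = (3/2)x^6 - (5/4)x^5
D^1 f = 9x^5 - (25/4)x^4
D^2 f = 45x^4 - 25x^3
matching coefficients of g against c_0 f + c_1 Df + … from the top degree down determines the c_i
solution: c_0 = 3, c_1 = -1, c_2 = 3


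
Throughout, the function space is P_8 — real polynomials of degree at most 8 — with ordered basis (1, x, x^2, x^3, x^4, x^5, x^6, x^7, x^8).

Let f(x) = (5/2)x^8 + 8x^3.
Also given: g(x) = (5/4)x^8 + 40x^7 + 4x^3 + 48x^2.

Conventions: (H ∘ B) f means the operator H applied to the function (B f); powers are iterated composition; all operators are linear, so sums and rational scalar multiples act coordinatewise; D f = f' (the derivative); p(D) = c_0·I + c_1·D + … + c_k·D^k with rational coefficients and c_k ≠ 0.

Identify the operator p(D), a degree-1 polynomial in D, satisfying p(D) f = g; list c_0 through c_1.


c_0 = 1/2, c_1 = 2

D^0 f = (5/2)x^8 + 8x^3
D^1 f = 20x^7 + 24x^2
matching coefficients of g against c_0 f + c_1 Df + … from the top degree down determines the c_i
solution: c_0 = 1/2, c_1 = 2


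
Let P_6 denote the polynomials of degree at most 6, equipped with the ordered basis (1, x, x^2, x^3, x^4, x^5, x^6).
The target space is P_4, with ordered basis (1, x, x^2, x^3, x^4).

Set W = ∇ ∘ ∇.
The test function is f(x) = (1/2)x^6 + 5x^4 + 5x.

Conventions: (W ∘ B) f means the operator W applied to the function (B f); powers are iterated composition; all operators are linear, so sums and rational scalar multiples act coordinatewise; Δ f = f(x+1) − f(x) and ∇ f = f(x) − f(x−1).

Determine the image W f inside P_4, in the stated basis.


the result is g(x) = 15x^4 - 60x^3 + 165x^2 - 210x + 101

∇ f = 3x^5 - (15/2)x^4 + 30x^3 - (75/2)x^2 + 23x - 1/2
∇ ∇ f = 15x^4 - 60x^3 + 165x^2 - 210x + 101


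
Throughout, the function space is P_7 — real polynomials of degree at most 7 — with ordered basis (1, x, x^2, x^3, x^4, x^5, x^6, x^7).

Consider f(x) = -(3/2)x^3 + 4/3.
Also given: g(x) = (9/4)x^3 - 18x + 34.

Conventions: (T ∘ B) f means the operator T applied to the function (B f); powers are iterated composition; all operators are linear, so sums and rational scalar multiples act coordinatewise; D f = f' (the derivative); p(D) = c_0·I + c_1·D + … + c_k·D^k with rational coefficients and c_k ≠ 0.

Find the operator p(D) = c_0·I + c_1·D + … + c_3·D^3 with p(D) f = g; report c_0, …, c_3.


c_0 = -3/2, c_1 = 0, c_2 = 2, c_3 = -4

D^0 f = -(3/2)x^3 + 4/3
D^1 f = -(9/2)x^2
D^2 f = -9x
D^3 f = -9
matching coefficients of g against c_0 f + c_1 Df + … from the top degree down determines the c_i
solution: c_0 = -3/2, c_1 = 0, c_2 = 2, c_3 = -4


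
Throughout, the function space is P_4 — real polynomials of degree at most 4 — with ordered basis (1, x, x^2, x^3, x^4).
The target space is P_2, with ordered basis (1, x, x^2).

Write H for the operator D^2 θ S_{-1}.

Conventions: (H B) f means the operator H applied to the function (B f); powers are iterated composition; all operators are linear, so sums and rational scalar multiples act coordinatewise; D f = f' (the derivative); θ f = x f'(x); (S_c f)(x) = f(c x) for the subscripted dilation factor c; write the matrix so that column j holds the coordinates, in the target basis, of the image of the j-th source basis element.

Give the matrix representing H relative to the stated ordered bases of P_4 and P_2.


the matrix is [[0, 0, 4, 0, 0]; [0, 0, 0, -18, 0]; [0, 0, 0, 0, 48]] (rows listed top to bottom)

image of 1: 0
image of x: 0
image of x^2: 4
image of x^3: -18x
image of x^4: 48x^2
each image's coordinates form column j of the matrix


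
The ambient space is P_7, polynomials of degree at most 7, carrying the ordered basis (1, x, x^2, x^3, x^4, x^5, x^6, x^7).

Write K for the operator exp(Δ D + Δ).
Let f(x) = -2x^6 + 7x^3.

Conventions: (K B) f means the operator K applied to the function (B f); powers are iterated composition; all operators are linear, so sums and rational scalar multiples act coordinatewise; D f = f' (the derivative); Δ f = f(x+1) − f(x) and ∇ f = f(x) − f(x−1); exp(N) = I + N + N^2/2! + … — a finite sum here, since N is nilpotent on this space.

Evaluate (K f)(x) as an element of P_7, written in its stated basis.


order-1 term: -12x^5 - 90x^4 - 160x^3 - 129x^2 - 9x + 14
order-2 term: -30x^4 - 360x^3 - 1290x^2 - 1719x - 779
order-3 term: -40x^3 - 540x^2 - 2100x - 2393
order-4 term: -30x^2 - 360x - 970
order-5 term: -12x - 90
order-6 term: -2
the series for exp(Δ D + Δ) f terminates at order 6
exp(Δ D + Δ) f = -2x^6 - 12x^5 - 120x^4 - 553x^3 - 1989x^2 - 4200x - 4220

the image equals g(x) = -2x^6 - 12x^5 - 120x^4 - 553x^3 - 1989x^2 - 4200x - 4220


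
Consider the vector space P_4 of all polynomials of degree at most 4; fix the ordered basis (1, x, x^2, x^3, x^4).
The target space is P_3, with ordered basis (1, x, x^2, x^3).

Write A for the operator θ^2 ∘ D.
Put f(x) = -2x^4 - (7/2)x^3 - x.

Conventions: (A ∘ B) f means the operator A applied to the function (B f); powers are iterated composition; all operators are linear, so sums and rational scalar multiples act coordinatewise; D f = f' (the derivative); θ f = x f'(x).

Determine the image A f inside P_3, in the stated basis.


D f = -8x^3 - (21/2)x^2 - 1
θ D f = -24x^3 - 21x^2
θ θ D f = -72x^3 - 42x^2

the result is g(x) = -72x^3 - 42x^2


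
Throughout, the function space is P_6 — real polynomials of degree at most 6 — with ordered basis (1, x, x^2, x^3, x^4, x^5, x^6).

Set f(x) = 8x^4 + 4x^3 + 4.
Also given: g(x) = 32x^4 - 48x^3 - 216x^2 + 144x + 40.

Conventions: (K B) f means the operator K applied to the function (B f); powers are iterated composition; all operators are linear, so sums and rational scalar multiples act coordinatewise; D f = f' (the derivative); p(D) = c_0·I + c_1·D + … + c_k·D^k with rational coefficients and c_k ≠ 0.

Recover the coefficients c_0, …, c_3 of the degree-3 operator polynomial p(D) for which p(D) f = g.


c_0 = 4, c_1 = -2, c_2 = -2, c_3 = 1

D^0 f = 8x^4 + 4x^3 + 4
D^1 f = 32x^3 + 12x^2
D^2 f = 96x^2 + 24x
D^3 f = 192x + 24
matching coefficients of g against c_0 f + c_1 Df + … from the top degree down determines the c_i
solution: c_0 = 4, c_1 = -2, c_2 = -2, c_3 = 1


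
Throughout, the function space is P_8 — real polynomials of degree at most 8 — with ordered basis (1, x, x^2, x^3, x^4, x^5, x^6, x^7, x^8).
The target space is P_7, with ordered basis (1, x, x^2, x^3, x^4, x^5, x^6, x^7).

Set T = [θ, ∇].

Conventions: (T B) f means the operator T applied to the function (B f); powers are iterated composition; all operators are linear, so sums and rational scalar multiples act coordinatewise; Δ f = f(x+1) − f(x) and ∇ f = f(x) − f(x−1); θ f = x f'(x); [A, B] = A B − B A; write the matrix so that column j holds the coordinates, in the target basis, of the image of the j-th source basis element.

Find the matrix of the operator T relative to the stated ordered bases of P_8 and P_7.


the matrix is [[0, -1, 2, -3, 4, -5, 6, -7, 8]; [0, 0, -2, 6, -12, 20, -30, 42, -56]; [0, 0, 0, -3, 12, -30, 60, -105, 168]; [0, 0, 0, 0, -4, 20, -60, 140, -280]; [0, 0, 0, 0, 0, -5, 30, -105, 280]; [0, 0, 0, 0, 0, 0, -6, 42, -168]; [0, 0, 0, 0, 0, 0, 0, -7, 56]; [0, 0, 0, 0, 0, 0, 0, 0, -8]] (rows listed top to bottom)

image of 1: 0
image of x: -1
image of x^2: -2x + 2
image of x^3: -3x^2 + 6x - 3
image of x^4: -4x^3 + 12x^2 - 12x + 4
image of x^5: -5x^4 + 20x^3 - 30x^2 + 20x - 5
image of x^6: -6x^5 + 30x^4 - 60x^3 + 60x^2 - 30x + 6
image of x^7: -7x^6 + 42x^5 - 105x^4 + 140x^3 - 105x^2 + 42x - 7
image of x^8: -8x^7 + 56x^6 - 168x^5 + 280x^4 - 280x^3 + 168x^2 - 56x + 8
each image's coordinates form column j of the matrix
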